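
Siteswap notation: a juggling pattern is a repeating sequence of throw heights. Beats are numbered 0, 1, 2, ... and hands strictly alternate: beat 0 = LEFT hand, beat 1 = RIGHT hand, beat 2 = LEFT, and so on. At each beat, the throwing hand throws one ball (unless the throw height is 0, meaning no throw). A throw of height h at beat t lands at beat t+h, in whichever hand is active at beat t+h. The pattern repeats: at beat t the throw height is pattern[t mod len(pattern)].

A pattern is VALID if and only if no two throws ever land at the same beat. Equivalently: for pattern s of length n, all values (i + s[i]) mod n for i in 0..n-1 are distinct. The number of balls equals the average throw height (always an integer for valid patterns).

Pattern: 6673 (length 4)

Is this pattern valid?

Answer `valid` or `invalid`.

i=0: (i + s[i]) mod n = (0 + 6) mod 4 = 2
i=1: (i + s[i]) mod n = (1 + 6) mod 4 = 3
i=2: (i + s[i]) mod n = (2 + 7) mod 4 = 1
i=3: (i + s[i]) mod n = (3 + 3) mod 4 = 2
Residues: [2, 3, 1, 2], distinct: False

Answer: invalid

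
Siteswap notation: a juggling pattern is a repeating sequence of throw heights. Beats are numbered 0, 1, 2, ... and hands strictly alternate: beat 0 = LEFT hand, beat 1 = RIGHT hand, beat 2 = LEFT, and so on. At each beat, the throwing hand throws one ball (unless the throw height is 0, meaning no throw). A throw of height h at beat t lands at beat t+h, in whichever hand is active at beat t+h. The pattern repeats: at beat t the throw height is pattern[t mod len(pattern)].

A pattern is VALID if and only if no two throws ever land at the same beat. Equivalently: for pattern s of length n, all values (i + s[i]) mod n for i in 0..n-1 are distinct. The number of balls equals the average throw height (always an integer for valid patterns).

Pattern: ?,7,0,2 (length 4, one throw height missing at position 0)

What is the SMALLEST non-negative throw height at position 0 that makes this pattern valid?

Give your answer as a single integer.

Answer: 3

Derivation:
i=0: s[i]=? (unknown)
i=1: (1 + 7) mod 4 = 0
i=2: (2 + 0) mod 4 = 2
i=3: (3 + 2) mod 4 = 1
Known residues: [0, 1, 2]; need a permutation of 0..3, so missing residue r = 3
Need (0 + s) mod 4 = 3; smallest s = (3 - 0) mod 4 = 3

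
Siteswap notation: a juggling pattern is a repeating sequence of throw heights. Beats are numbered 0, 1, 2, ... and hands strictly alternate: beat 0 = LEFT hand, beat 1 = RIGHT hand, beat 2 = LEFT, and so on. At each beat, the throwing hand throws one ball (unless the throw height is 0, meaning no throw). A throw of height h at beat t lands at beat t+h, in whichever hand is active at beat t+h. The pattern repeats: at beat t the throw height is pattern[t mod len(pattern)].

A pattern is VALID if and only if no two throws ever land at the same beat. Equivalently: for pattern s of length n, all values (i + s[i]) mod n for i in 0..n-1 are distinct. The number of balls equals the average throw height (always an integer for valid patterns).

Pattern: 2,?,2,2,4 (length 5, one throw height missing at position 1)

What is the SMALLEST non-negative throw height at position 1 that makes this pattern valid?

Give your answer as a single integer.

i=0: (0 + 2) mod 5 = 2
i=1: s[i]=? (unknown)
i=2: (2 + 2) mod 5 = 4
i=3: (3 + 2) mod 5 = 0
i=4: (4 + 4) mod 5 = 3
Known residues: [0, 2, 3, 4]; need a permutation of 0..4, so missing residue r = 1
Need (1 + s) mod 5 = 1; smallest s = (1 - 1) mod 5 = 0

Answer: 0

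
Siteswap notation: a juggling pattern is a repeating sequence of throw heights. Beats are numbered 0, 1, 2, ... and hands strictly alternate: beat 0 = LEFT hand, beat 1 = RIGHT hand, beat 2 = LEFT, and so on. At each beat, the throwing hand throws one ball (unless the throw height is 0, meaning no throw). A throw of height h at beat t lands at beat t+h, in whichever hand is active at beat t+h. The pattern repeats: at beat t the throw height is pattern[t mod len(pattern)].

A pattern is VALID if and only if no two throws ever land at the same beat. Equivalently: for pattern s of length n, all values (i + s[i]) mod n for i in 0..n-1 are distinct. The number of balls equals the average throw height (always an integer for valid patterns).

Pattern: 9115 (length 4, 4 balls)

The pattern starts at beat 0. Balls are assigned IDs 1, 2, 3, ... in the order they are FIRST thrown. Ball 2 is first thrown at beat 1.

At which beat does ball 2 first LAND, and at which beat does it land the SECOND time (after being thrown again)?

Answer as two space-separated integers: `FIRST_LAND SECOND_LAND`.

Beat 0 (L): throw ball1 h=9 -> lands@9:R; in-air after throw: [b1@9:R]
Beat 1 (R): throw ball2 h=1 -> lands@2:L; in-air after throw: [b2@2:L b1@9:R]
Beat 2 (L): throw ball2 h=1 -> lands@3:R; in-air after throw: [b2@3:R b1@9:R]
Beat 3 (R): throw ball2 h=5 -> lands@8:L; in-air after throw: [b2@8:L b1@9:R]
Ball 2: thrown@1 h=1 -> first land @2; rethrown@2 h=1 -> second land @3

Answer: 2 3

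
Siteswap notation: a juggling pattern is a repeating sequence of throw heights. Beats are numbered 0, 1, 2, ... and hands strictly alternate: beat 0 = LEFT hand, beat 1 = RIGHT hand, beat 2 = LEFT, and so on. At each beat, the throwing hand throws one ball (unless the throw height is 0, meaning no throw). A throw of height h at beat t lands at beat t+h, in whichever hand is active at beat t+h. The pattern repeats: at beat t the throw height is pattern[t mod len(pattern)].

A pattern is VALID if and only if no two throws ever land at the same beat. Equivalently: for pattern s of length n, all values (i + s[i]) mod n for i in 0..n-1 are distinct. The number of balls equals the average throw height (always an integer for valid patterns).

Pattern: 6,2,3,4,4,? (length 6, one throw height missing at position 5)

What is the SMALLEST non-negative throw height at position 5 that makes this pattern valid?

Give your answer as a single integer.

i=0: (0 + 6) mod 6 = 0
i=1: (1 + 2) mod 6 = 3
i=2: (2 + 3) mod 6 = 5
i=3: (3 + 4) mod 6 = 1
i=4: (4 + 4) mod 6 = 2
i=5: s[i]=? (unknown)
Known residues: [0, 1, 2, 3, 5]; need a permutation of 0..5, so missing residue r = 4
Need (5 + s) mod 6 = 4; smallest s = (4 - 5) mod 6 = 5

Answer: 5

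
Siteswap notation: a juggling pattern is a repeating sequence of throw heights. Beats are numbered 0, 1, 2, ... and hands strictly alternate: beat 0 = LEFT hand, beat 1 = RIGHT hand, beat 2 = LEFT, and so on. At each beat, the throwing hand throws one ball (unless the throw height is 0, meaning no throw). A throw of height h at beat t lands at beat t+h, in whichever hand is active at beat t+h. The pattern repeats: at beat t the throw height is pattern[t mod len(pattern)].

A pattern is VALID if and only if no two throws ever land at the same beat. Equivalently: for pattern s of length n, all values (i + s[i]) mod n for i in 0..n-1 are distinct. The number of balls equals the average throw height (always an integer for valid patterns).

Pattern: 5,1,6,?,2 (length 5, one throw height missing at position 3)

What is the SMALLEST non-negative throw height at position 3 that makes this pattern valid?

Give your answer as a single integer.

Answer: 1

Derivation:
i=0: (0 + 5) mod 5 = 0
i=1: (1 + 1) mod 5 = 2
i=2: (2 + 6) mod 5 = 3
i=3: s[i]=? (unknown)
i=4: (4 + 2) mod 5 = 1
Known residues: [0, 1, 2, 3]; need a permutation of 0..4, so missing residue r = 4
Need (3 + s) mod 5 = 4; smallest s = (4 - 3) mod 5 = 1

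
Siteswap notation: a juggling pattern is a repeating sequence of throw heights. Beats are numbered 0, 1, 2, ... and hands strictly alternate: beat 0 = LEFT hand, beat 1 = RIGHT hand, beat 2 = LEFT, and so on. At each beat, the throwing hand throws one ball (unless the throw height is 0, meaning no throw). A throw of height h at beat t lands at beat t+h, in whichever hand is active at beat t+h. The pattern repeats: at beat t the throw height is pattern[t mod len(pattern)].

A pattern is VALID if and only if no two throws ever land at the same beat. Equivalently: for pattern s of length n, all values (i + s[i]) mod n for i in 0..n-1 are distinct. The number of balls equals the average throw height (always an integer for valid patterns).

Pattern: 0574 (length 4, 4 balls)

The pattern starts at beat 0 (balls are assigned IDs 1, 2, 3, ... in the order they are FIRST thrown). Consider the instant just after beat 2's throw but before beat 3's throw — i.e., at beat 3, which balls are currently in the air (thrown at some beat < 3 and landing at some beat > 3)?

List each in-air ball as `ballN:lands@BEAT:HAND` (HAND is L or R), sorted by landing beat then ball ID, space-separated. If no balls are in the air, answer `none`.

Answer: ball1:lands@6:L ball2:lands@9:R

Derivation:
Beat 1 (R): throw ball1 h=5 -> lands@6:L; in-air after throw: [b1@6:L]
Beat 2 (L): throw ball2 h=7 -> lands@9:R; in-air after throw: [b1@6:L b2@9:R]
Beat 3 (R): throw ball3 h=4 -> lands@7:R; in-air after throw: [b1@6:L b3@7:R b2@9:R]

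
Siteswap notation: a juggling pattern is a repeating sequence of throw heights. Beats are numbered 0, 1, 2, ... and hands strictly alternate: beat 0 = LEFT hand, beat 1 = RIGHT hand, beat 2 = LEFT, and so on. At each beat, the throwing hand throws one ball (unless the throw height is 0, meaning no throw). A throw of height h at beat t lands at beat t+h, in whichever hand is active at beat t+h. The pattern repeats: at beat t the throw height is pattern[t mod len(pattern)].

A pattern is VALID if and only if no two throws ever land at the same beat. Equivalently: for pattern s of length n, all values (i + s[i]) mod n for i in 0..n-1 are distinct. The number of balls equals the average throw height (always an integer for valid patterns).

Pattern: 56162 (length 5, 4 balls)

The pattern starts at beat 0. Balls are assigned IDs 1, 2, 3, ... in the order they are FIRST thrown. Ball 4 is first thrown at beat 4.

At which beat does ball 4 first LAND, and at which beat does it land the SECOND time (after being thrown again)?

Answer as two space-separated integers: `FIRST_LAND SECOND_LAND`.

Answer: 6 12

Derivation:
Beat 0 (L): throw ball1 h=5 -> lands@5:R; in-air after throw: [b1@5:R]
Beat 1 (R): throw ball2 h=6 -> lands@7:R; in-air after throw: [b1@5:R b2@7:R]
Beat 2 (L): throw ball3 h=1 -> lands@3:R; in-air after throw: [b3@3:R b1@5:R b2@7:R]
Beat 3 (R): throw ball3 h=6 -> lands@9:R; in-air after throw: [b1@5:R b2@7:R b3@9:R]
Beat 4 (L): throw ball4 h=2 -> lands@6:L; in-air after throw: [b1@5:R b4@6:L b2@7:R b3@9:R]
Beat 5 (R): throw ball1 h=5 -> lands@10:L; in-air after throw: [b4@6:L b2@7:R b3@9:R b1@10:L]
Beat 6 (L): throw ball4 h=6 -> lands@12:L; in-air after throw: [b2@7:R b3@9:R b1@10:L b4@12:L]
Beat 7 (R): throw ball2 h=1 -> lands@8:L; in-air after throw: [b2@8:L b3@9:R b1@10:L b4@12:L]
Beat 8 (L): throw ball2 h=6 -> lands@14:L; in-air after throw: [b3@9:R b1@10:L b4@12:L b2@14:L]
Beat 9 (R): throw ball3 h=2 -> lands@11:R; in-air after throw: [b1@10:L b3@11:R b4@12:L b2@14:L]
Beat 10 (L): throw ball1 h=5 -> lands@15:R; in-air after throw: [b3@11:R b4@12:L b2@14:L b1@15:R]
Beat 11 (R): throw ball3 h=6 -> lands@17:R; in-air after throw: [b4@12:L b2@14:L b1@15:R b3@17:R]
Beat 12 (L): throw ball4 h=1 -> lands@13:R; in-air after throw: [b4@13:R b2@14:L b1@15:R b3@17:R]
Ball 4: thrown@4 h=2 -> first land @6; rethrown@6 h=6 -> second land @12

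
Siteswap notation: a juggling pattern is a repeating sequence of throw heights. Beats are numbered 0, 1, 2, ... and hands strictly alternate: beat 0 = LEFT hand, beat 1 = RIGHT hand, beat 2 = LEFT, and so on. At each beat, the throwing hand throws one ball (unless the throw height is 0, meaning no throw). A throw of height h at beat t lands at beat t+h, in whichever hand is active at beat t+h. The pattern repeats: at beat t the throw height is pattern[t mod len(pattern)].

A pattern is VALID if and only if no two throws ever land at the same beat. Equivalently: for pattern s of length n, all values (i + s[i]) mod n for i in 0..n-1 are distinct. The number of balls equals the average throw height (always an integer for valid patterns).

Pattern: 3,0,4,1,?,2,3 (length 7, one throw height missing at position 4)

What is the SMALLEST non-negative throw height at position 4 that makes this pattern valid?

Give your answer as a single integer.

Answer: 1

Derivation:
i=0: (0 + 3) mod 7 = 3
i=1: (1 + 0) mod 7 = 1
i=2: (2 + 4) mod 7 = 6
i=3: (3 + 1) mod 7 = 4
i=4: s[i]=? (unknown)
i=5: (5 + 2) mod 7 = 0
i=6: (6 + 3) mod 7 = 2
Known residues: [0, 1, 2, 3, 4, 6]; need a permutation of 0..6, so missing residue r = 5
Need (4 + s) mod 7 = 5; smallest s = (5 - 4) mod 7 = 1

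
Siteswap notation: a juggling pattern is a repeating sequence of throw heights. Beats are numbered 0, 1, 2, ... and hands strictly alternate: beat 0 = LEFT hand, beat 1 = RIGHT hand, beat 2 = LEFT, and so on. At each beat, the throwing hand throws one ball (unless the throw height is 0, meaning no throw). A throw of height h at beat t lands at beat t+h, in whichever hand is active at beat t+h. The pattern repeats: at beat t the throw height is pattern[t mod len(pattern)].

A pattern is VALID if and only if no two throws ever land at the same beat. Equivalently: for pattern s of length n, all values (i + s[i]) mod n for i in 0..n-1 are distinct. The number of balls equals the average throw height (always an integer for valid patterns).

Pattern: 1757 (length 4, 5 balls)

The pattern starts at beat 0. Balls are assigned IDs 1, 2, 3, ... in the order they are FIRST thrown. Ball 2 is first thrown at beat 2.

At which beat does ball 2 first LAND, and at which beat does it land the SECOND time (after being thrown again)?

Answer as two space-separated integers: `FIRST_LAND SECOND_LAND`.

Answer: 7 14

Derivation:
Beat 0 (L): throw ball1 h=1 -> lands@1:R; in-air after throw: [b1@1:R]
Beat 1 (R): throw ball1 h=7 -> lands@8:L; in-air after throw: [b1@8:L]
Beat 2 (L): throw ball2 h=5 -> lands@7:R; in-air after throw: [b2@7:R b1@8:L]
Beat 3 (R): throw ball3 h=7 -> lands@10:L; in-air after throw: [b2@7:R b1@8:L b3@10:L]
Beat 4 (L): throw ball4 h=1 -> lands@5:R; in-air after throw: [b4@5:R b2@7:R b1@8:L b3@10:L]
Beat 5 (R): throw ball4 h=7 -> lands@12:L; in-air after throw: [b2@7:R b1@8:L b3@10:L b4@12:L]
Beat 6 (L): throw ball5 h=5 -> lands@11:R; in-air after throw: [b2@7:R b1@8:L b3@10:L b5@11:R b4@12:L]
Beat 7 (R): throw ball2 h=7 -> lands@14:L; in-air after throw: [b1@8:L b3@10:L b5@11:R b4@12:L b2@14:L]
Beat 8 (L): throw ball1 h=1 -> lands@9:R; in-air after throw: [b1@9:R b3@10:L b5@11:R b4@12:L b2@14:L]
Beat 9 (R): throw ball1 h=7 -> lands@16:L; in-air after throw: [b3@10:L b5@11:R b4@12:L b2@14:L b1@16:L]
Beat 10 (L): throw ball3 h=5 -> lands@15:R; in-air after throw: [b5@11:R b4@12:L b2@14:L b3@15:R b1@16:L]
Beat 11 (R): throw ball5 h=7 -> lands@18:L; in-air after throw: [b4@12:L b2@14:L b3@15:R b1@16:L b5@18:L]
Beat 12 (L): throw ball4 h=1 -> lands@13:R; in-air after throw: [b4@13:R b2@14:L b3@15:R b1@16:L b5@18:L]
Beat 13 (R): throw ball4 h=7 -> lands@20:L; in-air after throw: [b2@14:L b3@15:R b1@16:L b5@18:L b4@20:L]
Ball 2: thrown@2 h=5 -> first land @7; rethrown@7 h=7 -> second land @14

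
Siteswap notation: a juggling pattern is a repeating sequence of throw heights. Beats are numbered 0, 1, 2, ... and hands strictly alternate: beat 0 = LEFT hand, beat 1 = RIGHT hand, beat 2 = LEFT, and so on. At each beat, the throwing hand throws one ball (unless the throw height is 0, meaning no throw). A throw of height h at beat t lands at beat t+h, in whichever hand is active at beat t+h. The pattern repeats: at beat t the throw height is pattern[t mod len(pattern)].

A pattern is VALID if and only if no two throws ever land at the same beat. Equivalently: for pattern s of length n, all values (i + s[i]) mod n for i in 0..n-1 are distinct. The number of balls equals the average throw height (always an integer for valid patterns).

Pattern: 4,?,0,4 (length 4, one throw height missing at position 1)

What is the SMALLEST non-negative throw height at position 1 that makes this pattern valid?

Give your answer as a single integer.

i=0: (0 + 4) mod 4 = 0
i=1: s[i]=? (unknown)
i=2: (2 + 0) mod 4 = 2
i=3: (3 + 4) mod 4 = 3
Known residues: [0, 2, 3]; need a permutation of 0..3, so missing residue r = 1
Need (1 + s) mod 4 = 1; smallest s = (1 - 1) mod 4 = 0

Answer: 0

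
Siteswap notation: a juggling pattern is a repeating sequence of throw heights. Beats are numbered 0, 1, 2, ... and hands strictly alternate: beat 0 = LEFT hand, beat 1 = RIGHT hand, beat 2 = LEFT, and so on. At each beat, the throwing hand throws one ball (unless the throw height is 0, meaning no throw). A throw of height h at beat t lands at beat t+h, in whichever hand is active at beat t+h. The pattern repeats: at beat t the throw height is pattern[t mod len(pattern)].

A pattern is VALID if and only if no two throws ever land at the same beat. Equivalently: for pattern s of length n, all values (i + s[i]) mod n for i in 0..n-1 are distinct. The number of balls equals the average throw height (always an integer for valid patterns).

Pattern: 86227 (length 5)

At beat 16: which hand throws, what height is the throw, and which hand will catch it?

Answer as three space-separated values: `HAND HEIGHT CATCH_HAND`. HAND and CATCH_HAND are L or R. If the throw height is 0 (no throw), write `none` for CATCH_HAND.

Answer: L 6 L

Derivation:
Beat 16: 16 mod 2 = 0, so hand = L
Throw height = pattern[16 mod 5] = pattern[1] = 6
Lands at beat 16+6=22, 22 mod 2 = 0, so catch hand = L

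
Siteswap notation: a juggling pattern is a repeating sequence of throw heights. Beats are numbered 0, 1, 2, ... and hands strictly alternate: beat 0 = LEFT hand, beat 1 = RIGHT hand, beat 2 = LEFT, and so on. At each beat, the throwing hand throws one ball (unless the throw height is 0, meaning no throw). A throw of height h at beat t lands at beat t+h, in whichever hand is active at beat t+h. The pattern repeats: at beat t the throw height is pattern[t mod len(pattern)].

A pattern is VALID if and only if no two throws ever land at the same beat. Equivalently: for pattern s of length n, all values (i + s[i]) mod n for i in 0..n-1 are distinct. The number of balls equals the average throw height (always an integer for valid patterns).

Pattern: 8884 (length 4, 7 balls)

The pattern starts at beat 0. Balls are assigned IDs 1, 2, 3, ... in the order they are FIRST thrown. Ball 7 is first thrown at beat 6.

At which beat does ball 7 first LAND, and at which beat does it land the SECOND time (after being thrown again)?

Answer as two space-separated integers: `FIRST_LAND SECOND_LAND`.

Answer: 14 22

Derivation:
Beat 0 (L): throw ball1 h=8 -> lands@8:L; in-air after throw: [b1@8:L]
Beat 1 (R): throw ball2 h=8 -> lands@9:R; in-air after throw: [b1@8:L b2@9:R]
Beat 2 (L): throw ball3 h=8 -> lands@10:L; in-air after throw: [b1@8:L b2@9:R b3@10:L]
Beat 3 (R): throw ball4 h=4 -> lands@7:R; in-air after throw: [b4@7:R b1@8:L b2@9:R b3@10:L]
Beat 4 (L): throw ball5 h=8 -> lands@12:L; in-air after throw: [b4@7:R b1@8:L b2@9:R b3@10:L b5@12:L]
Beat 5 (R): throw ball6 h=8 -> lands@13:R; in-air after throw: [b4@7:R b1@8:L b2@9:R b3@10:L b5@12:L b6@13:R]
Beat 6 (L): throw ball7 h=8 -> lands@14:L; in-air after throw: [b4@7:R b1@8:L b2@9:R b3@10:L b5@12:L b6@13:R b7@14:L]
Beat 7 (R): throw ball4 h=4 -> lands@11:R; in-air after throw: [b1@8:L b2@9:R b3@10:L b4@11:R b5@12:L b6@13:R b7@14:L]
Beat 8 (L): throw ball1 h=8 -> lands@16:L; in-air after throw: [b2@9:R b3@10:L b4@11:R b5@12:L b6@13:R b7@14:L b1@16:L]
Beat 9 (R): throw ball2 h=8 -> lands@17:R; in-air after throw: [b3@10:L b4@11:R b5@12:L b6@13:R b7@14:L b1@16:L b2@17:R]
Beat 10 (L): throw ball3 h=8 -> lands@18:L; in-air after throw: [b4@11:R b5@12:L b6@13:R b7@14:L b1@16:L b2@17:R b3@18:L]
Beat 11 (R): throw ball4 h=4 -> lands@15:R; in-air after throw: [b5@12:L b6@13:R b7@14:L b4@15:R b1@16:L b2@17:R b3@18:L]
Beat 12 (L): throw ball5 h=8 -> lands@20:L; in-air after throw: [b6@13:R b7@14:L b4@15:R b1@16:L b2@17:R b3@18:L b5@20:L]
Beat 13 (R): throw ball6 h=8 -> lands@21:R; in-air after throw: [b7@14:L b4@15:R b1@16:L b2@17:R b3@18:L b5@20:L b6@21:R]
Beat 14 (L): throw ball7 h=8 -> lands@22:L; in-air after throw: [b4@15:R b1@16:L b2@17:R b3@18:L b5@20:L b6@21:R b7@22:L]
Beat 15 (R): throw ball4 h=4 -> lands@19:R; in-air after throw: [b1@16:L b2@17:R b3@18:L b4@19:R b5@20:L b6@21:R b7@22:L]
Beat 16 (L): throw ball1 h=8 -> lands@24:L; in-air after throw: [b2@17:R b3@18:L b4@19:R b5@20:L b6@21:R b7@22:L b1@24:L]
Beat 17 (R): throw ball2 h=8 -> lands@25:R; in-air after throw: [b3@18:L b4@19:R b5@20:L b6@21:R b7@22:L b1@24:L b2@25:R]
Beat 18 (L): throw ball3 h=8 -> lands@26:L; in-air after throw: [b4@19:R b5@20:L b6@21:R b7@22:L b1@24:L b2@25:R b3@26:L]
Beat 19 (R): throw ball4 h=4 -> lands@23:R; in-air after throw: [b5@20:L b6@21:R b7@22:L b4@23:R b1@24:L b2@25:R b3@26:L]
Beat 20 (L): throw ball5 h=8 -> lands@28:L; in-air after throw: [b6@21:R b7@22:L b4@23:R b1@24:L b2@25:R b3@26:L b5@28:L]
Beat 21 (R): throw ball6 h=8 -> lands@29:R; in-air after throw: [b7@22:L b4@23:R b1@24:L b2@25:R b3@26:L b5@28:L b6@29:R]
Beat 22 (L): throw ball7 h=8 -> lands@30:L; in-air after throw: [b4@23:R b1@24:L b2@25:R b3@26:L b5@28:L b6@29:R b7@30:L]
Ball 7: thrown@6 h=8 -> first land @14; rethrown@14 h=8 -> second land @22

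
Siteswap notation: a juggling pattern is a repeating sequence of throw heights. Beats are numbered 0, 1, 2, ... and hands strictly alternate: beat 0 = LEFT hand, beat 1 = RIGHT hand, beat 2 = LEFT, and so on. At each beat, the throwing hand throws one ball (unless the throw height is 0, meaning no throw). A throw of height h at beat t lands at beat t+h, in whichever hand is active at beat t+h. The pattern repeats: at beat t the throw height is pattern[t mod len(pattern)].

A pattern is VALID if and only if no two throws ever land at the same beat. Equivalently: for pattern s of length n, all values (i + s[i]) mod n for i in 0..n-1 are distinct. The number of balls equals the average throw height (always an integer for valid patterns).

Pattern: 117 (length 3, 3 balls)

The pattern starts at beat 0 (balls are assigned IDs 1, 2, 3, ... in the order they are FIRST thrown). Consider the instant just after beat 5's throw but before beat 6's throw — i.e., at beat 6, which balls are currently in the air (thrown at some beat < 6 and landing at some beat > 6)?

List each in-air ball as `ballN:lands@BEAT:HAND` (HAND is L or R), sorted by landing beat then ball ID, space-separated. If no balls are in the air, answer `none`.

Answer: ball1:lands@9:R ball2:lands@12:L

Derivation:
Beat 0 (L): throw ball1 h=1 -> lands@1:R; in-air after throw: [b1@1:R]
Beat 1 (R): throw ball1 h=1 -> lands@2:L; in-air after throw: [b1@2:L]
Beat 2 (L): throw ball1 h=7 -> lands@9:R; in-air after throw: [b1@9:R]
Beat 3 (R): throw ball2 h=1 -> lands@4:L; in-air after throw: [b2@4:L b1@9:R]
Beat 4 (L): throw ball2 h=1 -> lands@5:R; in-air after throw: [b2@5:R b1@9:R]
Beat 5 (R): throw ball2 h=7 -> lands@12:L; in-air after throw: [b1@9:R b2@12:L]
Beat 6 (L): throw ball3 h=1 -> lands@7:R; in-air after throw: [b3@7:R b1@9:R b2@12:L]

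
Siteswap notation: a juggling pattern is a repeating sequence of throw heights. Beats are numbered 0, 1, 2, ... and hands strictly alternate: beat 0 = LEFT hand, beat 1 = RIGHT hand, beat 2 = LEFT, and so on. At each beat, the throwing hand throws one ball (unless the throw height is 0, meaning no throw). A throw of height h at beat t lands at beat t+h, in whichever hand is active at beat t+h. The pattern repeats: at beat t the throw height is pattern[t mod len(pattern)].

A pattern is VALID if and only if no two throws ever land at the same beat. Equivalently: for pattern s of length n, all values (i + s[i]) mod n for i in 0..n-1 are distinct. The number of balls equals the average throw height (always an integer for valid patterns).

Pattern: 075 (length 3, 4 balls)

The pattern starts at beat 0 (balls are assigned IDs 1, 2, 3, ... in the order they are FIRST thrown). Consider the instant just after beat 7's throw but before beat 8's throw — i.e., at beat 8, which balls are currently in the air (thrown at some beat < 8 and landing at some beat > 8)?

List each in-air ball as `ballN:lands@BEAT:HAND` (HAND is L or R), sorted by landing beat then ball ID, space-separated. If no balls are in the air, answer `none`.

Answer: ball4:lands@10:L ball3:lands@11:R ball2:lands@14:L

Derivation:
Beat 1 (R): throw ball1 h=7 -> lands@8:L; in-air after throw: [b1@8:L]
Beat 2 (L): throw ball2 h=5 -> lands@7:R; in-air after throw: [b2@7:R b1@8:L]
Beat 4 (L): throw ball3 h=7 -> lands@11:R; in-air after throw: [b2@7:R b1@8:L b3@11:R]
Beat 5 (R): throw ball4 h=5 -> lands@10:L; in-air after throw: [b2@7:R b1@8:L b4@10:L b3@11:R]
Beat 7 (R): throw ball2 h=7 -> lands@14:L; in-air after throw: [b1@8:L b4@10:L b3@11:R b2@14:L]
Beat 8 (L): throw ball1 h=5 -> lands@13:R; in-air after throw: [b4@10:L b3@11:R b1@13:R b2@14:L]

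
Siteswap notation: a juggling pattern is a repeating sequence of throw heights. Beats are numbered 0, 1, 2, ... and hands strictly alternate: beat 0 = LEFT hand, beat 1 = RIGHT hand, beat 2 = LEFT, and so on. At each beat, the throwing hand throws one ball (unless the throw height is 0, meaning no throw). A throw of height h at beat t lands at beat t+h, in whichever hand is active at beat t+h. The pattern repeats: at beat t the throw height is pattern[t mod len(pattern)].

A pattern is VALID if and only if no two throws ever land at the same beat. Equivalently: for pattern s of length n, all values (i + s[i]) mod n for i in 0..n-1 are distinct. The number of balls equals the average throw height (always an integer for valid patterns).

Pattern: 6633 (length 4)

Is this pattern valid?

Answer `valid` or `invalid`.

Answer: invalid

Derivation:
i=0: (i + s[i]) mod n = (0 + 6) mod 4 = 2
i=1: (i + s[i]) mod n = (1 + 6) mod 4 = 3
i=2: (i + s[i]) mod n = (2 + 3) mod 4 = 1
i=3: (i + s[i]) mod n = (3 + 3) mod 4 = 2
Residues: [2, 3, 1, 2], distinct: False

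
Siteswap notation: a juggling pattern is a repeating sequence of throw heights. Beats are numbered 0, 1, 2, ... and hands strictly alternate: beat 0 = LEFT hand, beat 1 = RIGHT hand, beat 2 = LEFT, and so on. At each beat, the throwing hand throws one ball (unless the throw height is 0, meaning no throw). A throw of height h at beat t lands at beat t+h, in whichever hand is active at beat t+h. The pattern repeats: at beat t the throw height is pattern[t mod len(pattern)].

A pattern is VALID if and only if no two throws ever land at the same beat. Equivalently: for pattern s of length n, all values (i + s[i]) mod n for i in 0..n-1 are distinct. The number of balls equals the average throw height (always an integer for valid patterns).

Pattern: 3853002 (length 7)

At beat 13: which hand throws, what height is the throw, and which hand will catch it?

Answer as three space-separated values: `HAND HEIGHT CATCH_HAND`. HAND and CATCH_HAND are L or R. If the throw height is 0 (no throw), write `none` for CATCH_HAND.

Answer: R 2 R

Derivation:
Beat 13: 13 mod 2 = 1, so hand = R
Throw height = pattern[13 mod 7] = pattern[6] = 2
Lands at beat 13+2=15, 15 mod 2 = 1, so catch hand = R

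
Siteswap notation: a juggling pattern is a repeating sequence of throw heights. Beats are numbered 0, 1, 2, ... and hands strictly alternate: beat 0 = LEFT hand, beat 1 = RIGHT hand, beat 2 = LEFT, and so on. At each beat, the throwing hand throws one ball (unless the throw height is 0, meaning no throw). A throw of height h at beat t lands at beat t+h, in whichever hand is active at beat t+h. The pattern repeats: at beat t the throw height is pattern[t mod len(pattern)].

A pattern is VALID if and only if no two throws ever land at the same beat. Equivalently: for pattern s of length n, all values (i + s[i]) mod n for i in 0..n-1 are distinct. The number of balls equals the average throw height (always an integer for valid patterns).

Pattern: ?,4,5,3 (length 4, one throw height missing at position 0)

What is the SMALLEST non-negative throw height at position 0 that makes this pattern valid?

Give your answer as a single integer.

i=0: s[i]=? (unknown)
i=1: (1 + 4) mod 4 = 1
i=2: (2 + 5) mod 4 = 3
i=3: (3 + 3) mod 4 = 2
Known residues: [1, 2, 3]; need a permutation of 0..3, so missing residue r = 0
Need (0 + s) mod 4 = 0; smallest s = (0 - 0) mod 4 = 0

Answer: 0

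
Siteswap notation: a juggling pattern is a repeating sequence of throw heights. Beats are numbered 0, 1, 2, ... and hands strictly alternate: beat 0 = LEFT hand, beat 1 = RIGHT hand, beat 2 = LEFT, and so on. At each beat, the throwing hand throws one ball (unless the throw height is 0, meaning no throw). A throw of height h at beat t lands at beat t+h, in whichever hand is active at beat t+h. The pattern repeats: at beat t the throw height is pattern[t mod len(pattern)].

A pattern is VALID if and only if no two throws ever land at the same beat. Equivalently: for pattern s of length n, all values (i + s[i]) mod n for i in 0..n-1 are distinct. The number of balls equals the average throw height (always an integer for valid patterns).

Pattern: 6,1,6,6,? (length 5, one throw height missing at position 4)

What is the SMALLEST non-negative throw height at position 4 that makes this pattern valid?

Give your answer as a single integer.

Answer: 1

Derivation:
i=0: (0 + 6) mod 5 = 1
i=1: (1 + 1) mod 5 = 2
i=2: (2 + 6) mod 5 = 3
i=3: (3 + 6) mod 5 = 4
i=4: s[i]=? (unknown)
Known residues: [1, 2, 3, 4]; need a permutation of 0..4, so missing residue r = 0
Need (4 + s) mod 5 = 0; smallest s = (0 - 4) mod 5 = 1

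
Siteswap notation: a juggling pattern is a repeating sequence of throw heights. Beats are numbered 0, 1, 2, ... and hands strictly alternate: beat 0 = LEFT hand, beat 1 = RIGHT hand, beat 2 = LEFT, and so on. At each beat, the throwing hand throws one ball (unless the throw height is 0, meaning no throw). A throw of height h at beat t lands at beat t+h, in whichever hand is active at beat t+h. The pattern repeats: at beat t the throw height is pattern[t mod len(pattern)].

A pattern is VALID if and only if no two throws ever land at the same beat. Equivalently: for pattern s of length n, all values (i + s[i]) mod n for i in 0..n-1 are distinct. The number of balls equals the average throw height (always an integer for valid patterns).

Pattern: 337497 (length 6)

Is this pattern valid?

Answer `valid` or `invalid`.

Answer: invalid

Derivation:
i=0: (i + s[i]) mod n = (0 + 3) mod 6 = 3
i=1: (i + s[i]) mod n = (1 + 3) mod 6 = 4
i=2: (i + s[i]) mod n = (2 + 7) mod 6 = 3
i=3: (i + s[i]) mod n = (3 + 4) mod 6 = 1
i=4: (i + s[i]) mod n = (4 + 9) mod 6 = 1
i=5: (i + s[i]) mod n = (5 + 7) mod 6 = 0
Residues: [3, 4, 3, 1, 1, 0], distinct: False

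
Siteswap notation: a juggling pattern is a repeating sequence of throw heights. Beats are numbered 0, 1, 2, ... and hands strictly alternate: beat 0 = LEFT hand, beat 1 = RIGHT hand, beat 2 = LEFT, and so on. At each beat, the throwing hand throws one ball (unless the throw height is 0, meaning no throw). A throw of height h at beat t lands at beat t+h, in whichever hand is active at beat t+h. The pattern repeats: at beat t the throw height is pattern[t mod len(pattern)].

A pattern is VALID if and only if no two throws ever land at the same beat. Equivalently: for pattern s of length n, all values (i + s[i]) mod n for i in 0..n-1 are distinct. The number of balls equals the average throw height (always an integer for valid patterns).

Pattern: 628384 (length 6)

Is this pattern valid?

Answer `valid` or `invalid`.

i=0: (i + s[i]) mod n = (0 + 6) mod 6 = 0
i=1: (i + s[i]) mod n = (1 + 2) mod 6 = 3
i=2: (i + s[i]) mod n = (2 + 8) mod 6 = 4
i=3: (i + s[i]) mod n = (3 + 3) mod 6 = 0
i=4: (i + s[i]) mod n = (4 + 8) mod 6 = 0
i=5: (i + s[i]) mod n = (5 + 4) mod 6 = 3
Residues: [0, 3, 4, 0, 0, 3], distinct: False

Answer: invalid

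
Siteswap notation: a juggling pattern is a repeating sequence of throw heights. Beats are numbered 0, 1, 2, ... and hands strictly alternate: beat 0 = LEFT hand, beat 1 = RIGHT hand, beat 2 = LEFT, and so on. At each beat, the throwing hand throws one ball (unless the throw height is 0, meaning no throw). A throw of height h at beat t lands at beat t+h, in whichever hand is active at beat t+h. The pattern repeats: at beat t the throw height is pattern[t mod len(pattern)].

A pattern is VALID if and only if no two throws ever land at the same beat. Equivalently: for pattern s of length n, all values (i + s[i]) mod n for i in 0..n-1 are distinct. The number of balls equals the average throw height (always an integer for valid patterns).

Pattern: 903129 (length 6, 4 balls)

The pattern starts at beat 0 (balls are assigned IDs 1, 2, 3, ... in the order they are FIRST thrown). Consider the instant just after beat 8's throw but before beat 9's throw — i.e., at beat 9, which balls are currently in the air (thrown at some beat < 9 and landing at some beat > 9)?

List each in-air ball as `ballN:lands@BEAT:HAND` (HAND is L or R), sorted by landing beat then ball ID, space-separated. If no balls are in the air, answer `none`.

Beat 0 (L): throw ball1 h=9 -> lands@9:R; in-air after throw: [b1@9:R]
Beat 2 (L): throw ball2 h=3 -> lands@5:R; in-air after throw: [b2@5:R b1@9:R]
Beat 3 (R): throw ball3 h=1 -> lands@4:L; in-air after throw: [b3@4:L b2@5:R b1@9:R]
Beat 4 (L): throw ball3 h=2 -> lands@6:L; in-air after throw: [b2@5:R b3@6:L b1@9:R]
Beat 5 (R): throw ball2 h=9 -> lands@14:L; in-air after throw: [b3@6:L b1@9:R b2@14:L]
Beat 6 (L): throw ball3 h=9 -> lands@15:R; in-air after throw: [b1@9:R b2@14:L b3@15:R]
Beat 8 (L): throw ball4 h=3 -> lands@11:R; in-air after throw: [b1@9:R b4@11:R b2@14:L b3@15:R]
Beat 9 (R): throw ball1 h=1 -> lands@10:L; in-air after throw: [b1@10:L b4@11:R b2@14:L b3@15:R]

Answer: ball4:lands@11:R ball2:lands@14:L ball3:lands@15:R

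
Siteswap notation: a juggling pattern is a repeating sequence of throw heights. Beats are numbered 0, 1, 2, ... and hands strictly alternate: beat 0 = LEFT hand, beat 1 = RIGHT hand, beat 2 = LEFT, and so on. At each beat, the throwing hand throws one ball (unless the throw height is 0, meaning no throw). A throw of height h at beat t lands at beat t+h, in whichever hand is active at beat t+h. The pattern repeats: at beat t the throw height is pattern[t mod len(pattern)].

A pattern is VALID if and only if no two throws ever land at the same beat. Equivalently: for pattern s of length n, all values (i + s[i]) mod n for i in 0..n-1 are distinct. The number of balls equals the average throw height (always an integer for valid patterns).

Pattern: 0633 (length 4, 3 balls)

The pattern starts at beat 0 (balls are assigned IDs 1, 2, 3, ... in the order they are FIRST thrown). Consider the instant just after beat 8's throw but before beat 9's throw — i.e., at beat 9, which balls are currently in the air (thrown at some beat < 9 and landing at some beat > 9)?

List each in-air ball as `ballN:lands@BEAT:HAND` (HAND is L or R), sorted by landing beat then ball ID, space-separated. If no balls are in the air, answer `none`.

Beat 1 (R): throw ball1 h=6 -> lands@7:R; in-air after throw: [b1@7:R]
Beat 2 (L): throw ball2 h=3 -> lands@5:R; in-air after throw: [b2@5:R b1@7:R]
Beat 3 (R): throw ball3 h=3 -> lands@6:L; in-air after throw: [b2@5:R b3@6:L b1@7:R]
Beat 5 (R): throw ball2 h=6 -> lands@11:R; in-air after throw: [b3@6:L b1@7:R b2@11:R]
Beat 6 (L): throw ball3 h=3 -> lands@9:R; in-air after throw: [b1@7:R b3@9:R b2@11:R]
Beat 7 (R): throw ball1 h=3 -> lands@10:L; in-air after throw: [b3@9:R b1@10:L b2@11:R]
Beat 9 (R): throw ball3 h=6 -> lands@15:R; in-air after throw: [b1@10:L b2@11:R b3@15:R]

Answer: ball1:lands@10:L ball2:lands@11:R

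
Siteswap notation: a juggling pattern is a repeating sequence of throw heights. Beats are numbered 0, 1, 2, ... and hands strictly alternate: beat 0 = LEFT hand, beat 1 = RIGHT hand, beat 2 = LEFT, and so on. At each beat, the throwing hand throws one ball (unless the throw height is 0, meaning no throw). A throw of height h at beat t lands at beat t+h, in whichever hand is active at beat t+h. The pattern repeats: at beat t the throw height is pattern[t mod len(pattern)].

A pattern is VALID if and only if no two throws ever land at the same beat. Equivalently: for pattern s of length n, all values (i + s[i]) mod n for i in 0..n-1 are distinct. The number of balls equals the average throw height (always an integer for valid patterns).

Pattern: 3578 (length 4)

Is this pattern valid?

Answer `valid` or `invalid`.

Answer: invalid

Derivation:
i=0: (i + s[i]) mod n = (0 + 3) mod 4 = 3
i=1: (i + s[i]) mod n = (1 + 5) mod 4 = 2
i=2: (i + s[i]) mod n = (2 + 7) mod 4 = 1
i=3: (i + s[i]) mod n = (3 + 8) mod 4 = 3
Residues: [3, 2, 1, 3], distinct: False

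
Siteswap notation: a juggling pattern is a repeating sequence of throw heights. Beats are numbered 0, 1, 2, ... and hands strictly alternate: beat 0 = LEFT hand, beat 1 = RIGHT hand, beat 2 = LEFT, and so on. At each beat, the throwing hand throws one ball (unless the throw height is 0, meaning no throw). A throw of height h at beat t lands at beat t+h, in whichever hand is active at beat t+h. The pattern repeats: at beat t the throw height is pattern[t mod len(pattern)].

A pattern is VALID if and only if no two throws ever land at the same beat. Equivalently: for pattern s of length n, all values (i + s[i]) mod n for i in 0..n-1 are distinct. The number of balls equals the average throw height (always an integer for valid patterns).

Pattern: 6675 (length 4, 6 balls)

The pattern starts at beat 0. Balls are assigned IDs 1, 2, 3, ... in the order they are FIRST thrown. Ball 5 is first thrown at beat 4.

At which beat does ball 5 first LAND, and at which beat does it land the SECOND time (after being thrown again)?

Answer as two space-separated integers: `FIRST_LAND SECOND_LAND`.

Answer: 10 17

Derivation:
Beat 0 (L): throw ball1 h=6 -> lands@6:L; in-air after throw: [b1@6:L]
Beat 1 (R): throw ball2 h=6 -> lands@7:R; in-air after throw: [b1@6:L b2@7:R]
Beat 2 (L): throw ball3 h=7 -> lands@9:R; in-air after throw: [b1@6:L b2@7:R b3@9:R]
Beat 3 (R): throw ball4 h=5 -> lands@8:L; in-air after throw: [b1@6:L b2@7:R b4@8:L b3@9:R]
Beat 4 (L): throw ball5 h=6 -> lands@10:L; in-air after throw: [b1@6:L b2@7:R b4@8:L b3@9:R b5@10:L]
Beat 5 (R): throw ball6 h=6 -> lands@11:R; in-air after throw: [b1@6:L b2@7:R b4@8:L b3@9:R b5@10:L b6@11:R]
Beat 6 (L): throw ball1 h=7 -> lands@13:R; in-air after throw: [b2@7:R b4@8:L b3@9:R b5@10:L b6@11:R b1@13:R]
Beat 7 (R): throw ball2 h=5 -> lands@12:L; in-air after throw: [b4@8:L b3@9:R b5@10:L b6@11:R b2@12:L b1@13:R]
Beat 8 (L): throw ball4 h=6 -> lands@14:L; in-air after throw: [b3@9:R b5@10:L b6@11:R b2@12:L b1@13:R b4@14:L]
Beat 9 (R): throw ball3 h=6 -> lands@15:R; in-air after throw: [b5@10:L b6@11:R b2@12:L b1@13:R b4@14:L b3@15:R]
Beat 10 (L): throw ball5 h=7 -> lands@17:R; in-air after throw: [b6@11:R b2@12:L b1@13:R b4@14:L b3@15:R b5@17:R]
Beat 11 (R): throw ball6 h=5 -> lands@16:L; in-air after throw: [b2@12:L b1@13:R b4@14:L b3@15:R b6@16:L b5@17:R]
Beat 12 (L): throw ball2 h=6 -> lands@18:L; in-air after throw: [b1@13:R b4@14:L b3@15:R b6@16:L b5@17:R b2@18:L]
Beat 13 (R): throw ball1 h=6 -> lands@19:R; in-air after throw: [b4@14:L b3@15:R b6@16:L b5@17:R b2@18:L b1@19:R]
Beat 14 (L): throw ball4 h=7 -> lands@21:R; in-air after throw: [b3@15:R b6@16:L b5@17:R b2@18:L b1@19:R b4@21:R]
Beat 15 (R): throw ball3 h=5 -> lands@20:L; in-air after throw: [b6@16:L b5@17:R b2@18:L b1@19:R b3@20:L b4@21:R]
Beat 16 (L): throw ball6 h=6 -> lands@22:L; in-air after throw: [b5@17:R b2@18:L b1@19:R b3@20:L b4@21:R b6@22:L]
Beat 17 (R): throw ball5 h=6 -> lands@23:R; in-air after throw: [b2@18:L b1@19:R b3@20:L b4@21:R b6@22:L b5@23:R]
Ball 5: thrown@4 h=6 -> first land @10; rethrown@10 h=7 -> second land @17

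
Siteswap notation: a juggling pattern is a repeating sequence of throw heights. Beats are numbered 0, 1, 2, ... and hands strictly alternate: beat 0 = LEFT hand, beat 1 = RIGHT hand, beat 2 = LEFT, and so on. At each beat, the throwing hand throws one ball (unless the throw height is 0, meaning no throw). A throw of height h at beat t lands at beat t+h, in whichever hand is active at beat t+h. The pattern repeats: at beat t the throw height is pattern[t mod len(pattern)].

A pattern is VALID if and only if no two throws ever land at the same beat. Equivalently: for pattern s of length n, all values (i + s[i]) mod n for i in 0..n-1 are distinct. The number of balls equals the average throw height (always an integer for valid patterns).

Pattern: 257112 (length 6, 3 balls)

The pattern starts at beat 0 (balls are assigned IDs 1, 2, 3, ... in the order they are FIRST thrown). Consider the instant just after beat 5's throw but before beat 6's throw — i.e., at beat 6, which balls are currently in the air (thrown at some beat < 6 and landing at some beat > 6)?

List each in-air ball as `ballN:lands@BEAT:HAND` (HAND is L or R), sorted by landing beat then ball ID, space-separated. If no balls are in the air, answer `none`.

Beat 0 (L): throw ball1 h=2 -> lands@2:L; in-air after throw: [b1@2:L]
Beat 1 (R): throw ball2 h=5 -> lands@6:L; in-air after throw: [b1@2:L b2@6:L]
Beat 2 (L): throw ball1 h=7 -> lands@9:R; in-air after throw: [b2@6:L b1@9:R]
Beat 3 (R): throw ball3 h=1 -> lands@4:L; in-air after throw: [b3@4:L b2@6:L b1@9:R]
Beat 4 (L): throw ball3 h=1 -> lands@5:R; in-air after throw: [b3@5:R b2@6:L b1@9:R]
Beat 5 (R): throw ball3 h=2 -> lands@7:R; in-air after throw: [b2@6:L b3@7:R b1@9:R]
Beat 6 (L): throw ball2 h=2 -> lands@8:L; in-air after throw: [b3@7:R b2@8:L b1@9:R]

Answer: ball3:lands@7:R ball1:lands@9:R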